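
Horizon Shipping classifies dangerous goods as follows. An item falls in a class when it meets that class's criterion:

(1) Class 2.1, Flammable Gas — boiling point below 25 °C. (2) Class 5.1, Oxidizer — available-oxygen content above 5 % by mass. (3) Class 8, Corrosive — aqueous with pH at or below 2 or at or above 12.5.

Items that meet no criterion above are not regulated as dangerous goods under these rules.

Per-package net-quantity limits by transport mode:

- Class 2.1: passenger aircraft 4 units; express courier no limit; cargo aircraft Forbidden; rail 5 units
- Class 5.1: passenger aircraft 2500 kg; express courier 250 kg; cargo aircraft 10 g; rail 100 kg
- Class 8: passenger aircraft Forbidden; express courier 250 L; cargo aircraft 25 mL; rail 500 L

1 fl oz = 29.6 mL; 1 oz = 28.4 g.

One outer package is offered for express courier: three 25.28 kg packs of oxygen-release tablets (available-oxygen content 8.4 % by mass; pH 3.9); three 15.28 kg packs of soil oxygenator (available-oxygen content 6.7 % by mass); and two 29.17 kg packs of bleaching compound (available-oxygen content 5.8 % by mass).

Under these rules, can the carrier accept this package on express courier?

Yes

Oxygen-release tablets: available-oxygen content 8.4 % by mass > 5 % by mass → Class 5.1 (Oxidizer).
With available-oxygen content 6.7 % by mass (> 5 % by mass), the soil oxygenator falls in Class 5.1.
The bleaching compound has available-oxygen content 5.8 % by mass, which is > 5 % by mass, so it is Class 5.1 (Oxidizer).
Class 5.1 net quantity: (three 25.28 kg packs = 75.84 kg) + (three 15.28 kg packs = 45.84 kg) + (two 29.17 kg packs = 58.34 kg) = 180.02 kg.
180.02 kg is within the express courier limit of 250 kg for Class 5.1.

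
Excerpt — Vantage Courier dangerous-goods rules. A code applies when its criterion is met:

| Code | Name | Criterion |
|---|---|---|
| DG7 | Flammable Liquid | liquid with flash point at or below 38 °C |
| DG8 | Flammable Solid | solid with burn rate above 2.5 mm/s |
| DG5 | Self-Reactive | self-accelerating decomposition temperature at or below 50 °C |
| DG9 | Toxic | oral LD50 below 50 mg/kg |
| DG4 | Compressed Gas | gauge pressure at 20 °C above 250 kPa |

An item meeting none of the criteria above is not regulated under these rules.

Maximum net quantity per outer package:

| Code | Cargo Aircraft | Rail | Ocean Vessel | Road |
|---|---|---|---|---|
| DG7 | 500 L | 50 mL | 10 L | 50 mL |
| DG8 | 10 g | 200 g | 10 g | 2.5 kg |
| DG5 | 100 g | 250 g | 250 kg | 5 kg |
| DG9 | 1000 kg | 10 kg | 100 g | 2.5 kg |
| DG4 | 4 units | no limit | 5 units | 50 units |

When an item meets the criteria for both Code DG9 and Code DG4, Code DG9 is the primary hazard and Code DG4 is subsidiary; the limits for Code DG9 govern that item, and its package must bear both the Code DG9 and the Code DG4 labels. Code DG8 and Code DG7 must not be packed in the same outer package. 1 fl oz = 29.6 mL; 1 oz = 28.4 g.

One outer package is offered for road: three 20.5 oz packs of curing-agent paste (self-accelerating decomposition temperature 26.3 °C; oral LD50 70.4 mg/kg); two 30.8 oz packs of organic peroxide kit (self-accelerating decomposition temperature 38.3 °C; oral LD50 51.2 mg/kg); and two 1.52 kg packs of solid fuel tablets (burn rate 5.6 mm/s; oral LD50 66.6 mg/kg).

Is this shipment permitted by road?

Self-accelerating decomposition temperature 26.3 °C meets the Code DG5 criterion (Self-Reactive), so the curing-agent paste is Code DG5.
Self-accelerating decomposition temperature 38.3 °C meets the Code DG5 criterion (Self-Reactive), so the organic peroxide kit is Code DG5.
Burn rate 5.6 mm/s meets the Code DG8 criterion (Flammable Solid), so the solid fuel tablets are Code DG8.
Total Code DG5: (three 20.5 oz packs = 1746.6 g) + (two 30.8 oz packs = 1749.44 g) = 3496.04 g.
3496.04 g is within the road limit of 5 kg for Code DG5.
Code DG8 quantity: two 1.52 kg packs = 3.04 kg.
3.04 kg exceeds the road limit of 2.5 kg for Code DG8.
The segregation rule (Code DG8 with Code DG7) does not apply to Code DG5 with Code DG8.

No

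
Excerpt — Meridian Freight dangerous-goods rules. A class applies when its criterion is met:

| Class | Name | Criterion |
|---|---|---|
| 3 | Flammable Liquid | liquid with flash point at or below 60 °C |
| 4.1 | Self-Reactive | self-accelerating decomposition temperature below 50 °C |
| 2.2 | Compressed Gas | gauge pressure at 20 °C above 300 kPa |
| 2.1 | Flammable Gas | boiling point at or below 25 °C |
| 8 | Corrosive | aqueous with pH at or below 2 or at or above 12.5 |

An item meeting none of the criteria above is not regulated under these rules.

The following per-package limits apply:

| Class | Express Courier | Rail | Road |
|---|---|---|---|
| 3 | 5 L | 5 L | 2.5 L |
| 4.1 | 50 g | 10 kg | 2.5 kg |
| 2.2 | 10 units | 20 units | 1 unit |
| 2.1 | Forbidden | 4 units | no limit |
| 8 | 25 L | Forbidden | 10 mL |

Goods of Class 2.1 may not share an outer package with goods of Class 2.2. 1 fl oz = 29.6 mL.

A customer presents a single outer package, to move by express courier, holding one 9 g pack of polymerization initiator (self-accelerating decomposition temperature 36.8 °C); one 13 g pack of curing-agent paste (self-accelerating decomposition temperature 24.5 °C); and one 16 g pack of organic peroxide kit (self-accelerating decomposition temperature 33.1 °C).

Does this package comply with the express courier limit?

The polymerization initiator has self-accelerating decomposition temperature 36.8 °C, which is < 50 °C, so it is Class 4.1 (Self-Reactive).
The curing-agent paste has self-accelerating decomposition temperature 24.5 °C, which is < 50 °C, so it is Class 4.1 (Self-Reactive).
The organic peroxide kit has self-accelerating decomposition temperature 33.1 °C, which is < 50 °C, so it is Class 4.1 (Self-Reactive).
Total Class 4.1: 9 g + 13 g + 16 g = 38 g.
That is within the Class 4.1 express courier limit of 50 g.

Yes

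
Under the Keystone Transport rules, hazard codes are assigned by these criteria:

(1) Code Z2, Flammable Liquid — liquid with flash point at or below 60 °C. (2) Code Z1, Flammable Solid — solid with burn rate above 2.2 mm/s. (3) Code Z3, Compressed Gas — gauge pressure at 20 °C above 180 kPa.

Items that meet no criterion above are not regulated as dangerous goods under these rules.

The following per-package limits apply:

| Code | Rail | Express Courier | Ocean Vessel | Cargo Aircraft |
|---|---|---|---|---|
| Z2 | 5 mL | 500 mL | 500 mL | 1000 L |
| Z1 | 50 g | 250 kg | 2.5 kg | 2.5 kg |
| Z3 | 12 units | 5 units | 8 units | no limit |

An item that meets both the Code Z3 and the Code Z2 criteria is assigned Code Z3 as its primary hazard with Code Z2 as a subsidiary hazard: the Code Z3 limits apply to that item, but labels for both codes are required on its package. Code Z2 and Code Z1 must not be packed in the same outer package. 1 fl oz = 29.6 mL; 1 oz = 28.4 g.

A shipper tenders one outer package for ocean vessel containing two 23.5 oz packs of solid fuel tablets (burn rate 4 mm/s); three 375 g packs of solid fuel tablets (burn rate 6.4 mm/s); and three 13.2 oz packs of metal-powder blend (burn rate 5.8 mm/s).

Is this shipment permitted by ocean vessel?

No

Solid fuel tablets: burn rate 4 mm/s > 2.2 mm/s → Code Z1 (Flammable Solid).
Solid fuel tablets: burn rate 6.4 mm/s > 2.2 mm/s → Code Z1 (Flammable Solid).
Burn rate 5.8 mm/s meets the Code Z1 criterion (Flammable Solid), so the metal-powder blend is Code Z1.
Total Code Z1: (two 23.5 oz packs = 1334.8 g) + (three 375 g packs = 1.125 kg) + (three 13.2 oz packs = 1124.64 g) = 3584.44 g.
3584.44 g exceeds the ocean vessel limit of 2.5 kg for Code Z1.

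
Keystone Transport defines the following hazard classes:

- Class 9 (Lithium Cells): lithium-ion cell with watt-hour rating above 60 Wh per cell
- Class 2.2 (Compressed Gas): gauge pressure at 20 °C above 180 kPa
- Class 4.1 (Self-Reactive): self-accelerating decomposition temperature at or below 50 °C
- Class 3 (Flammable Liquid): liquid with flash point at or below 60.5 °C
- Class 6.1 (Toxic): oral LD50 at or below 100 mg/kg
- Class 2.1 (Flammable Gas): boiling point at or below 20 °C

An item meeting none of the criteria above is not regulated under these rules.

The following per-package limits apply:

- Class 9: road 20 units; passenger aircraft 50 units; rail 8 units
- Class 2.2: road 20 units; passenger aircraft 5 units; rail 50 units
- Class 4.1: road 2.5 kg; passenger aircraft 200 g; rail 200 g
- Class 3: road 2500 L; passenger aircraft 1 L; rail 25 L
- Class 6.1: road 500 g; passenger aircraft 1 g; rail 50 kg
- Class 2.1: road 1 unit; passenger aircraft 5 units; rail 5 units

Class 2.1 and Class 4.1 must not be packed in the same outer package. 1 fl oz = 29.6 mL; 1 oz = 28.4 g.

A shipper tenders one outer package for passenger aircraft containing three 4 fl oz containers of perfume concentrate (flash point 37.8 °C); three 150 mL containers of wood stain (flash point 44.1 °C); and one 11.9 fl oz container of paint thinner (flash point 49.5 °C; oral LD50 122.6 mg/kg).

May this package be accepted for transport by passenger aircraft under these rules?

No

The perfume concentrate has flash point 37.8 °C, which is ≤ 60.5 °C, so it is Class 3 (Flammable Liquid).
With flash point 44.1 °C (≤ 60.5 °C), the wood stain falls in Class 3.
The paint thinner has flash point 49.5 °C, which is ≤ 60.5 °C, so it is Class 3 (Flammable Liquid).
Class 3 net quantity: (three 4 fl oz containers = 355.2 mL) + (three 150 mL containers = 450 mL) + (one 11.9 fl oz container = 352.24 mL) = 1157.44 mL.
1157.44 mL > 1 L (passenger aircraft limit, Class 3) — over the limit.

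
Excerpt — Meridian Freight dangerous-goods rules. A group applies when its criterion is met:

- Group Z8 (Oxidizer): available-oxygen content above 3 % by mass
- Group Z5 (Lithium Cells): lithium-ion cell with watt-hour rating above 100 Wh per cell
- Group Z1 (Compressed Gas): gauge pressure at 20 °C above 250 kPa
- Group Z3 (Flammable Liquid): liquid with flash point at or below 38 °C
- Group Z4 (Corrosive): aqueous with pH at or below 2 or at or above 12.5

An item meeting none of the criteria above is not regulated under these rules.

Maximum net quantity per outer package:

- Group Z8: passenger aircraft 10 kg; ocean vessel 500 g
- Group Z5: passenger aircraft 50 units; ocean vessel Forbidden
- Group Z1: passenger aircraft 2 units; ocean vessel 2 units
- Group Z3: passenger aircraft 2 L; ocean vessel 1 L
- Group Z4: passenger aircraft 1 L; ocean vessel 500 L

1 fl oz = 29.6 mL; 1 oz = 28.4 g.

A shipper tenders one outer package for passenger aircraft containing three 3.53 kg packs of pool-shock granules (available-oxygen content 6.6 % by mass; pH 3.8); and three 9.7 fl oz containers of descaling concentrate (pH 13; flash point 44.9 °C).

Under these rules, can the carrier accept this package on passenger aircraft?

No

Pool-shock granules: available-oxygen content 6.6 % by mass > 3 % by mass → Group Z8 (Oxidizer).
The descaling concentrate has pH 13, which is ≥ 12.5, so it is Group Z4 (Corrosive).
Group Z4 quantity: three 9.7 fl oz containers = 861.36 mL.
That is within the Group Z4 passenger aircraft limit of 1 L.
Group Z8 quantity: three 3.53 kg packs = 10.59 kg.
10.59 kg > 10 kg (passenger aircraft limit, Group Z8) — over the limit.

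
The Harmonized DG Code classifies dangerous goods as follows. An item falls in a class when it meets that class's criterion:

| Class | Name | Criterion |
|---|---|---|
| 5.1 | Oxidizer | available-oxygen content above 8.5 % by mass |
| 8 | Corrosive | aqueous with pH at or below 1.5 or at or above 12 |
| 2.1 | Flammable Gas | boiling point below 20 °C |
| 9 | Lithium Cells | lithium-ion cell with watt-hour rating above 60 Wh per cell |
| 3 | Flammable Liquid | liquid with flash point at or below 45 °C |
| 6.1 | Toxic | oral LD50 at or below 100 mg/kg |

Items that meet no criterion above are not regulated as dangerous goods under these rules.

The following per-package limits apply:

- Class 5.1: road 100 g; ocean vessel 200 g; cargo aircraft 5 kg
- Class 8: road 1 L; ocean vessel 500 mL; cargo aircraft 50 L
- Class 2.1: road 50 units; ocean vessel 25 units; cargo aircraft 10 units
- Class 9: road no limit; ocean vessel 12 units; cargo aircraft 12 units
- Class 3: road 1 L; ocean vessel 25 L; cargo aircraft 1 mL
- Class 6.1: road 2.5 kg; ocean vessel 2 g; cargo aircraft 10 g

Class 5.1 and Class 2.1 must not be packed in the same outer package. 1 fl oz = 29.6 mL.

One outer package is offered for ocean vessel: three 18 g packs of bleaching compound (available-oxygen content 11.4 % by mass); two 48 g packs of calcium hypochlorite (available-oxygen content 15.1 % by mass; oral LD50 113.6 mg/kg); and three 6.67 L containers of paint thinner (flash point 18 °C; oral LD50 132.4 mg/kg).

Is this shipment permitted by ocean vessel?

Bleaching compound: available-oxygen content 11.4 % by mass > 8.5 % by mass → Class 5.1 (Oxidizer).
With available-oxygen content 15.1 % by mass (> 8.5 % by mass), the calcium hypochlorite falls in Class 5.1.
With flash point 18 °C (≤ 45 °C), the paint thinner falls in Class 3.
Class 5.1 net quantity: (three 18 g packs = 54 g) + (two 48 g packs = 96 g) = 150 g.
That is within the Class 5.1 ocean vessel limit of 200 g.
Class 3 quantity: three 6.67 L containers = 20.01 L.
20.01 L ≤ 25 L (ocean vessel limit, Class 3) — within limit.
The segregation rule (Class 5.1 with Class 2.1) does not apply to Class 5.1 with Class 3.
Every hazard class is within its ocean vessel limit and no segregation rule is violated.

Yes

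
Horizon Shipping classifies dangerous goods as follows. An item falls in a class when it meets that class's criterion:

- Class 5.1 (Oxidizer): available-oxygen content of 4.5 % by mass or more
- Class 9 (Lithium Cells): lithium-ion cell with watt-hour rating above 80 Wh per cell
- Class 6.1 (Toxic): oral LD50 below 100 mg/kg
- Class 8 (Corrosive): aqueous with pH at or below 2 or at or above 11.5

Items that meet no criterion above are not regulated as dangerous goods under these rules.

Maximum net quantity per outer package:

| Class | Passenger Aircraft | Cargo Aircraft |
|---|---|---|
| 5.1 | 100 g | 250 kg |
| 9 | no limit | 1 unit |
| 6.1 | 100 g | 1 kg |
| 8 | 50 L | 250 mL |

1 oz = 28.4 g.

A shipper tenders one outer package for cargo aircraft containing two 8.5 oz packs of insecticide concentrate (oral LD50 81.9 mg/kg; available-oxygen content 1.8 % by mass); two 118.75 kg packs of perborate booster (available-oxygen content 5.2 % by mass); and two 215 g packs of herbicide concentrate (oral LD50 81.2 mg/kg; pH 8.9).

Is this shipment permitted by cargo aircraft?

With oral LD50 81.9 mg/kg (< 100 mg/kg), the insecticide concentrate falls in Class 6.1.
Perborate booster: available-oxygen content 5.2 % by mass ≥ 4.5 % by mass → Class 5.1 (Oxidizer).
With oral LD50 81.2 mg/kg (< 100 mg/kg), the herbicide concentrate falls in Class 6.1.
Class 6.1 net quantity: (two 8.5 oz packs = 482.8 g) + (two 215 g packs = 430 g) = 912.8 g.
That is within the Class 6.1 cargo aircraft limit of 1 kg.
Class 5.1 quantity: two 118.75 kg packs = 237.5 kg.
237.5 kg ≤ 250 kg (cargo aircraft limit, Class 5.1) — within limit.
Every hazard class is within its cargo aircraft limit and no segregation rule is violated.

Yes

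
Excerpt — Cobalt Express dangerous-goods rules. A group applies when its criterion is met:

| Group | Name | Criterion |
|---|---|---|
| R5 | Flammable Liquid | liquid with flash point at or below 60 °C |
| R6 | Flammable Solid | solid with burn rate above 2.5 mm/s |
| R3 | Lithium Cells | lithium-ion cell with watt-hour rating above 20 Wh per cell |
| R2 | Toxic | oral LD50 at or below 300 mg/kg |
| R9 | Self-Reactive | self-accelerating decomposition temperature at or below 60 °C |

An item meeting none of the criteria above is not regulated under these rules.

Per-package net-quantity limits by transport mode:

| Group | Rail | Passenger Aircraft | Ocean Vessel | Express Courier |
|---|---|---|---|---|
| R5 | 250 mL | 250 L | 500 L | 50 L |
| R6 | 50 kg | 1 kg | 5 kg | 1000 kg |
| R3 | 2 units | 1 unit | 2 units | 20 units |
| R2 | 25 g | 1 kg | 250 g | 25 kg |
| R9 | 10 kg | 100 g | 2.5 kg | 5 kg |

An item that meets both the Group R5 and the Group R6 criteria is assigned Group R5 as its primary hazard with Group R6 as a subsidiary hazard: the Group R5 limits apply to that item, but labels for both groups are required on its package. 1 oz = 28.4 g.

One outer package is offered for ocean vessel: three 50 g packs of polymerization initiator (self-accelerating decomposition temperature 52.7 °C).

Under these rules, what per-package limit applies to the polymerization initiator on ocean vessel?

Self-accelerating decomposition temperature 52.7 °C meets the Group R9 criterion (Self-Reactive), so the polymerization initiator is Group R9.
The ocean vessel limit for Group R9 is 2.5 kg.

2.5 kg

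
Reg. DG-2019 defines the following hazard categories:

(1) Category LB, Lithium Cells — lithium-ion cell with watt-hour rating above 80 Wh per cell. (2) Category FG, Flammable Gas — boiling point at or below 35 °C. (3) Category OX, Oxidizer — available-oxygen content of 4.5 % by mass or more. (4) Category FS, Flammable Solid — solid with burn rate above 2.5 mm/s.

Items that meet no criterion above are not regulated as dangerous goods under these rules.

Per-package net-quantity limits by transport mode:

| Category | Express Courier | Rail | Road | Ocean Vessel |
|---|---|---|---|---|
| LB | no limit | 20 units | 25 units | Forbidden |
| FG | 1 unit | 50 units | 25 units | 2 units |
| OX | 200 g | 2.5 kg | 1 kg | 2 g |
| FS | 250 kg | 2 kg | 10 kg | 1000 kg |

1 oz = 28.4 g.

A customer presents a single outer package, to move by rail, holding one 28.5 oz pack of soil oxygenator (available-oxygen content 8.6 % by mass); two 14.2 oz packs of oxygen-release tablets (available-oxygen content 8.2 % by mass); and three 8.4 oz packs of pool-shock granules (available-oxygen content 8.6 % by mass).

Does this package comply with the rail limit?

Yes

Soil oxygenator: available-oxygen content 8.6 % by mass ≥ 4.5 % by mass → Category OX (Oxidizer).
The oxygen-release tablets have available-oxygen content 8.2 % by mass, which is ≥ 4.5 % by mass, so they are Category OX (Oxidizer).
Available-oxygen content 8.6 % by mass meets the Category OX criterion (Oxidizer), so the pool-shock granules are Category OX.
Total Category OX: (one 28.5 oz pack = 809.4 g) + (two 14.2 oz packs = 806.56 g) + (three 8.4 oz packs = 715.68 g) = 2331.64 g.
That is within the Category OX rail limit of 2.5 kg.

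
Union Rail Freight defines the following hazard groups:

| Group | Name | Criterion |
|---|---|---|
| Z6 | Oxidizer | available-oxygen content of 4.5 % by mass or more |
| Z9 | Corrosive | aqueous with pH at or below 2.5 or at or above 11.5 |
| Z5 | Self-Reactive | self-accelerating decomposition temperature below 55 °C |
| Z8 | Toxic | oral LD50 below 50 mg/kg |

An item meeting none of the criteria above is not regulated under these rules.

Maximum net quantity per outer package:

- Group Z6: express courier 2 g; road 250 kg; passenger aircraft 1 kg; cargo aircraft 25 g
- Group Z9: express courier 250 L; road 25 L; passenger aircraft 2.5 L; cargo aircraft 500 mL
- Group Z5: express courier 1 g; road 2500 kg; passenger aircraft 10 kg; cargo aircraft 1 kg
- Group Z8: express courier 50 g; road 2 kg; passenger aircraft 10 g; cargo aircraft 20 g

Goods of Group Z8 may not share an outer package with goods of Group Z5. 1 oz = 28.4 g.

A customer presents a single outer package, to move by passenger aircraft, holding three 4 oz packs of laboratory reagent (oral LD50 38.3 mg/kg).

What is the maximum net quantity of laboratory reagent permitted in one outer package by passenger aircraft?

With oral LD50 38.3 mg/kg (< 50 mg/kg), the laboratory reagent falls in Group Z8.
The passenger aircraft limit for Group Z8 is 10 g.

10 g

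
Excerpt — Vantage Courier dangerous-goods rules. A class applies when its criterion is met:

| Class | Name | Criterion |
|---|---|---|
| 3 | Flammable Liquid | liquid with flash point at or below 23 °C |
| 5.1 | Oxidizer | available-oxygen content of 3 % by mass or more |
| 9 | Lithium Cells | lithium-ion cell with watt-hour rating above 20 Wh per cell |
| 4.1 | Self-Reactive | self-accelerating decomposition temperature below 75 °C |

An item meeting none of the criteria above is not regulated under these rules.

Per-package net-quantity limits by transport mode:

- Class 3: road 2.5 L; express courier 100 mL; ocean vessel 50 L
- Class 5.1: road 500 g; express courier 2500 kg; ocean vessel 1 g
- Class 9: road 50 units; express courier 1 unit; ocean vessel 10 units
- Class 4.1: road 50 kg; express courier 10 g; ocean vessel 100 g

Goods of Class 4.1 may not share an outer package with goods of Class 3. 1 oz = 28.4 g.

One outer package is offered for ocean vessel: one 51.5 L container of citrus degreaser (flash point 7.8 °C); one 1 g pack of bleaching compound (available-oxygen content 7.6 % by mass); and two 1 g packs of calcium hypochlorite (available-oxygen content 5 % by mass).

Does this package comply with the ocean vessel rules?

Flash point 7.8 °C meets the Class 3 criterion (Flammable Liquid), so the citrus degreaser is Class 3.
With available-oxygen content 7.6 % by mass (≥ 3 % by mass), the bleaching compound falls in Class 5.1.
With available-oxygen content 5 % by mass (≥ 3 % by mass), the calcium hypochlorite falls in Class 5.1.
Class 3 quantity: 51.5 L.
That exceeds the Class 3 ocean vessel limit of 50 L.
Class 5.1 net quantity: 1 g + (two 1 g packs = 2 g) = 3 g.
3 g > 1 g (ocean vessel limit, Class 5.1) — over the limit.
The segregation rule (Class 4.1 with Class 3) does not apply to Class 3 with Class 5.1.

No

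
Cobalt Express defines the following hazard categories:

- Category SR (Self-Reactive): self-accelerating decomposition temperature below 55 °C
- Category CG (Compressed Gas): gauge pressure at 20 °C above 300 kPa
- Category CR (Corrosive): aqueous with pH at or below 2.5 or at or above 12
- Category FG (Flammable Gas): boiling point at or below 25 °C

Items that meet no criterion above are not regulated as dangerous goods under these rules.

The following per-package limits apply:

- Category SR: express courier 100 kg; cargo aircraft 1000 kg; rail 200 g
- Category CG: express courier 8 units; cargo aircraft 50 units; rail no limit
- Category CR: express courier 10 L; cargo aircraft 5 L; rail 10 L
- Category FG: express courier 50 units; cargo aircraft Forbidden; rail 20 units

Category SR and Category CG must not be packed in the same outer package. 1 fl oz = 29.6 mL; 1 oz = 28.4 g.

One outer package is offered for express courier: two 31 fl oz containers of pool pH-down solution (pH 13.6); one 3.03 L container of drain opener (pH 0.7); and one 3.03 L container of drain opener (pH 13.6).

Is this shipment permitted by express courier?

The pool pH-down solution has pH 13.6, which is ≥ 12, so it is Category CR (Corrosive).
With pH 0.7 (≤ 2.5), the drain opener falls in Category CR.
With pH 13.6 (≥ 12), the drain opener falls in Category CR.
Total Category CR: (two 31 fl oz containers = 1835.2 mL) + 3.03 L + 3.03 L = 7895.2 mL.
7895.2 mL is within the express courier limit of 10 L for Category CR.

Yes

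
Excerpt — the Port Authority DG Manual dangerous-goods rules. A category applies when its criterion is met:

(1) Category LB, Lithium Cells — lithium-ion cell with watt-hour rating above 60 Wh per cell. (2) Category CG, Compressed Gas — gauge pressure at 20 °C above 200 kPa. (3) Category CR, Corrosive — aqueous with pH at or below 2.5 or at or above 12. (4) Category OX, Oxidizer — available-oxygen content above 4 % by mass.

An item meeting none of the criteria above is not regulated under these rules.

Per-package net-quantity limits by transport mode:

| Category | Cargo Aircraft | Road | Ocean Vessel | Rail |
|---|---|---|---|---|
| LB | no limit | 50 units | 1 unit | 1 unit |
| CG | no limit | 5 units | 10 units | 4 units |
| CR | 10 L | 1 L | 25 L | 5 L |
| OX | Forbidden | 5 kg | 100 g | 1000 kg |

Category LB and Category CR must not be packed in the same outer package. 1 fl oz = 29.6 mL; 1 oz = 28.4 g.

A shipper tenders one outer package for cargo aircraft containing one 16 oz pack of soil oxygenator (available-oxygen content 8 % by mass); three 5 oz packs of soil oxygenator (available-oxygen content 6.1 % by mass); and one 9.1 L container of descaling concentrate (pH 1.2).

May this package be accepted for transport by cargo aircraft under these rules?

No

Available-oxygen content 8 % by mass meets the Category OX criterion (Oxidizer), so the soil oxygenator is Category OX.
With available-oxygen content 6.1 % by mass (> 4 % by mass), the soil oxygenator falls in Category OX.
pH 1.2 meets the Category CR criterion (Corrosive), so the descaling concentrate is Category CR.
Category OX net quantity: (one 16 oz pack = 454.4 g) + (three 5 oz packs = 426 g) = 880.4 g.
By cargo aircraft, Category OX is Forbidden regardless of quantity.
Category CR quantity: 9.1 L.
That is within the Category CR cargo aircraft limit of 10 L.
The segregation rule (Category LB with Category CR) does not apply to Category OX with Category CR.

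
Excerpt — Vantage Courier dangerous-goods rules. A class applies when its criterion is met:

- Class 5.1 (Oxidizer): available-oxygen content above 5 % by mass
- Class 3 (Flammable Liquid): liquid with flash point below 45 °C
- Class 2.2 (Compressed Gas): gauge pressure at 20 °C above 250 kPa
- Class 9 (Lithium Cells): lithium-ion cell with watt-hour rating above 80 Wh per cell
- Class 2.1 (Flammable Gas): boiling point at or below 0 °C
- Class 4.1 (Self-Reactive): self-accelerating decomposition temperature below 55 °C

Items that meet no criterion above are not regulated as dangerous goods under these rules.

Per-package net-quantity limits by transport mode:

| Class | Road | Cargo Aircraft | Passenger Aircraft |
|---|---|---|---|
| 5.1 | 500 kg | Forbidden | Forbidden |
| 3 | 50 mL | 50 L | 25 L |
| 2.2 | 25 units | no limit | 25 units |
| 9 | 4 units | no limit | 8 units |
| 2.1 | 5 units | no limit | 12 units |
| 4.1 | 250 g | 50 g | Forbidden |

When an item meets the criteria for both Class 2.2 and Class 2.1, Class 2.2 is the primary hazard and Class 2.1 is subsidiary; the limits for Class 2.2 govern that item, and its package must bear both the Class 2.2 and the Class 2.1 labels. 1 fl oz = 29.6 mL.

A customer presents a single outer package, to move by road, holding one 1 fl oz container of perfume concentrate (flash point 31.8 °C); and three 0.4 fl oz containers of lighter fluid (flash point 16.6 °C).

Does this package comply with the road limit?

Flash point 31.8 °C meets the Class 3 criterion (Flammable Liquid), so the perfume concentrate is Class 3.
Flash point 16.6 °C meets the Class 3 criterion (Flammable Liquid), so the lighter fluid is Class 3.
Class 3 net quantity: (one 1 fl oz container = 29.6 mL) + (three 0.4 fl oz containers = 35.52 mL) = 65.12 mL.
65.12 mL exceeds the road limit of 50 mL for Class 3.

No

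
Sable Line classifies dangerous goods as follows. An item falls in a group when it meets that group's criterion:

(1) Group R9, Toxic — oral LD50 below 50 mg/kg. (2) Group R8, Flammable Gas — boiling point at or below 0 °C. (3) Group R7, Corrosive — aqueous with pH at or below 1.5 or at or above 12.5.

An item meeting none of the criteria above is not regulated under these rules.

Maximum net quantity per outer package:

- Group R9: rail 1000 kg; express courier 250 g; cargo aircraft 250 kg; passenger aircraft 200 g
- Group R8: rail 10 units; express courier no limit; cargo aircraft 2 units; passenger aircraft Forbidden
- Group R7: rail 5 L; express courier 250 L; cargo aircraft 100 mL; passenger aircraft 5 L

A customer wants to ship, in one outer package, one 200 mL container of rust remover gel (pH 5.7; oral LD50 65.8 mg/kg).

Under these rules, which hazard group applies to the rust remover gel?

Not regulated

oral LD50 65.8 mg/kg is not below 50 mg/kg, so Group R9 does not apply.
pH 5.7 is between 1.5 and 12.5, so Group R7 does not apply.
No criterion is met, so the item is not regulated.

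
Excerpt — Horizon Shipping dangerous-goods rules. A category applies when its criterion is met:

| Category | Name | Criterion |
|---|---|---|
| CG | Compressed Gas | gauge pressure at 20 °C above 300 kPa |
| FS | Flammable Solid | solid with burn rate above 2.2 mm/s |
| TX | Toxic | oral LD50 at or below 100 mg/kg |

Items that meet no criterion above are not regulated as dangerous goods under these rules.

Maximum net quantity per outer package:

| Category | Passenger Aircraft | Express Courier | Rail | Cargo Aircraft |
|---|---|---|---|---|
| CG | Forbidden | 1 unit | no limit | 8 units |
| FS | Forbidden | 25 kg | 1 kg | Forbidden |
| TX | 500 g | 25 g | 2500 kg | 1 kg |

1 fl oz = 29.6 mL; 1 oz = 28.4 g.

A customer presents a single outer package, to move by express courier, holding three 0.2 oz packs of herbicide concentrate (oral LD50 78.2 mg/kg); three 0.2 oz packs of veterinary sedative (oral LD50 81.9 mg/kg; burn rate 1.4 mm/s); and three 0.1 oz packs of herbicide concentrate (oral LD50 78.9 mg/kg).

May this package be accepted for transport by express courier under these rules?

No

The herbicide concentrate has oral LD50 78.2 mg/kg, which is ≤ 100 mg/kg, so it is Category TX (Toxic).
With oral LD50 81.9 mg/kg (≤ 100 mg/kg), the veterinary sedative falls in Category TX.
Herbicide concentrate: oral LD50 78.9 mg/kg ≤ 100 mg/kg → Category TX (Toxic).
Category TX net quantity: (three 0.2 oz packs = 17.04 g) + (three 0.2 oz packs = 17.04 g) + (three 0.1 oz packs = 8.52 g) = 42.6 g.
42.6 g > 25 g (express courier limit, Category TX) — over the limit.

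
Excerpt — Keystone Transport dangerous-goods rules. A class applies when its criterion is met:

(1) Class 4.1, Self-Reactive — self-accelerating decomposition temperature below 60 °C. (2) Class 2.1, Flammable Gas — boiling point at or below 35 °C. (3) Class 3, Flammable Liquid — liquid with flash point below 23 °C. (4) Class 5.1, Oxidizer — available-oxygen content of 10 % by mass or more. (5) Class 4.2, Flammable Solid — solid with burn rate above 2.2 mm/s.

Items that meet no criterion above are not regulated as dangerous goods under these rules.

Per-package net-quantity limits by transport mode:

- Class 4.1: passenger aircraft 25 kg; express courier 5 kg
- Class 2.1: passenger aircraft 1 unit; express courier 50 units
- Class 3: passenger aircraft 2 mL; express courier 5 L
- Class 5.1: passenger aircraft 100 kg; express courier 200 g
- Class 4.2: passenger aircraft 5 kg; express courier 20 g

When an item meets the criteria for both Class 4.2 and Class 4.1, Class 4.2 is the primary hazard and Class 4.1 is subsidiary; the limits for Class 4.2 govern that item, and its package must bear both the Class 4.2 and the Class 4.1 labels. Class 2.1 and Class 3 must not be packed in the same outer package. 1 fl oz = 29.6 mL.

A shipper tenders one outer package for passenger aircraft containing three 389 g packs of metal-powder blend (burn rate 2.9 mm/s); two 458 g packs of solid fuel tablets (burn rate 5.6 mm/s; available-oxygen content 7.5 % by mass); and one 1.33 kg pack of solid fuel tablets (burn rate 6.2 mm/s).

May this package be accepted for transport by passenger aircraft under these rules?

Yes

With burn rate 2.9 mm/s (> 2.2 mm/s), the metal-powder blend falls in Class 4.2.
Burn rate 5.6 mm/s meets the Class 4.2 criterion (Flammable Solid), so the solid fuel tablets are Class 4.2.
Burn rate 6.2 mm/s meets the Class 4.2 criterion (Flammable Solid), so the solid fuel tablets are Class 4.2.
Total Class 4.2: (three 389 g packs = 1.167 kg) + (two 458 g packs = 916 g) + 1.33 kg = 3.413 kg.
That is within the Class 4.2 passenger aircraft limit of 5 kg.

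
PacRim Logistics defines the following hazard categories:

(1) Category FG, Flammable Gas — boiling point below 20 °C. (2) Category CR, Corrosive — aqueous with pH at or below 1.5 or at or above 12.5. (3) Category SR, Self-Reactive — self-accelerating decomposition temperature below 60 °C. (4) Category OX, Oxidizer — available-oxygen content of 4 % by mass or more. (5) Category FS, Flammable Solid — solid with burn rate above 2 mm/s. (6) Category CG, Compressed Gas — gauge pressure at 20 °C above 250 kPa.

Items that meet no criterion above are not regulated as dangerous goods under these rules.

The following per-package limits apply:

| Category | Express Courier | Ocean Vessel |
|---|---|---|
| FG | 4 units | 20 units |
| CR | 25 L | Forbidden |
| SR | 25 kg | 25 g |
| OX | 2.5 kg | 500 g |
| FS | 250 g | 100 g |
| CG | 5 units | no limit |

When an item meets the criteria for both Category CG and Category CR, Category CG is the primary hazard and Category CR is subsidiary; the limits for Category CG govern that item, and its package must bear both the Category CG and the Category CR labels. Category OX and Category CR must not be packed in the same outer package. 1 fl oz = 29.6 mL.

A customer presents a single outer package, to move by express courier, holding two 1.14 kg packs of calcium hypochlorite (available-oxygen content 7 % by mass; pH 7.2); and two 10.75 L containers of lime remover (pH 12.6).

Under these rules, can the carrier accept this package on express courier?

Calcium hypochlorite: available-oxygen content 7 % by mass ≥ 4 % by mass → Category OX (Oxidizer).
pH 12.6 meets the Category CR criterion (Corrosive), so the lime remover is Category CR.
Category OX quantity: two 1.14 kg packs = 2.28 kg.
2.28 kg is within the express courier limit of 2.5 kg for Category OX.
Category CR quantity: two 10.75 L containers = 21.5 L.
That is within the Category CR express courier limit of 25 L.
Category OX and Category CR may not share an outer package.

No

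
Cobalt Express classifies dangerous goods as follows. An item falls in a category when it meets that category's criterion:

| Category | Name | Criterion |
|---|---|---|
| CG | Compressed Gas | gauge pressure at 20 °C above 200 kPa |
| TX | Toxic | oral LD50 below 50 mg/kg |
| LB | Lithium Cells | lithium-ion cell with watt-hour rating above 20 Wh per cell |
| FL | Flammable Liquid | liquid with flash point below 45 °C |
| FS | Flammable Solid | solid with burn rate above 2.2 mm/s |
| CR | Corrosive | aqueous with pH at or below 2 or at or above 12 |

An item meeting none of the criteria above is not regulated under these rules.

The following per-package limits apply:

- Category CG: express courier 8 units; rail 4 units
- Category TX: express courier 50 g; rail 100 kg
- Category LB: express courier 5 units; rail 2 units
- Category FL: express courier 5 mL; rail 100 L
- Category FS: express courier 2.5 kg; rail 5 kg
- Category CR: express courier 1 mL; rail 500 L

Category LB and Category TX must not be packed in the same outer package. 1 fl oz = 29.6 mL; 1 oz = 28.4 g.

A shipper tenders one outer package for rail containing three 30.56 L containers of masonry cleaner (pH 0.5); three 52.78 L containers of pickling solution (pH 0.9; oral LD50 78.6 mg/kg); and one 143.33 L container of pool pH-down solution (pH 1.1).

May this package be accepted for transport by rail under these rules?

Yes

Masonry cleaner: pH 0.5 ≤ 2 → Category CR (Corrosive).
With pH 0.9 (≤ 2), the pickling solution falls in Category CR.
pH 1.1 meets the Category CR criterion (Corrosive), so the pool pH-down solution is Category CR.
Total Category CR: (three 30.56 L containers = 91.68 L) + (three 52.78 L containers = 158.34 L) + 143.33 L = 393.35 L.
That is within the Category CR rail limit of 500 L.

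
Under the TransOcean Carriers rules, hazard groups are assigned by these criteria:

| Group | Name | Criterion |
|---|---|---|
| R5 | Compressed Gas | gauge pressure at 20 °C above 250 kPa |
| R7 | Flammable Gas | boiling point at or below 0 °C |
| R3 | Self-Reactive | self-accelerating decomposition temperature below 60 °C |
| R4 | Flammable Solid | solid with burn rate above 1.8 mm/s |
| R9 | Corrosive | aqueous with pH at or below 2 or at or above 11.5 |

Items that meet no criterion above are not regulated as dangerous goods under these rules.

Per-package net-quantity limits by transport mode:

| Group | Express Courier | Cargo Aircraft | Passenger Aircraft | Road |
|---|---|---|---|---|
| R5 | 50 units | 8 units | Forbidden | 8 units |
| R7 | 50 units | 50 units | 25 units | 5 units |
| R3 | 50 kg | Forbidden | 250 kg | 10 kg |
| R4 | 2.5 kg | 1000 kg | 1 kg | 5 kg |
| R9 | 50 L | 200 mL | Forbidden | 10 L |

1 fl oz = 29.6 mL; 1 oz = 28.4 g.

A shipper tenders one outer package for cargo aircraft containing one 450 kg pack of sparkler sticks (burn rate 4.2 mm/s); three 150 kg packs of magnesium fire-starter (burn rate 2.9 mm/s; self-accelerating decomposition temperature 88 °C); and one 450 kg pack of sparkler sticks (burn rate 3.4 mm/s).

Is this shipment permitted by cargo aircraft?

No

Burn rate 4.2 mm/s meets the Group R4 criterion (Flammable Solid), so the sparkler sticks are Group R4.
With burn rate 2.9 mm/s (> 1.8 mm/s), the magnesium fire-starter falls in Group R4.
Sparkler sticks: burn rate 3.4 mm/s > 1.8 mm/s → Group R4 (Flammable Solid).
Total Group R4: 450 kg + (three 150 kg packs = 450 kg) + 450 kg = 1350 kg.
1350 kg > 1000 kg (cargo aircraft limit, Group R4) — over the limit.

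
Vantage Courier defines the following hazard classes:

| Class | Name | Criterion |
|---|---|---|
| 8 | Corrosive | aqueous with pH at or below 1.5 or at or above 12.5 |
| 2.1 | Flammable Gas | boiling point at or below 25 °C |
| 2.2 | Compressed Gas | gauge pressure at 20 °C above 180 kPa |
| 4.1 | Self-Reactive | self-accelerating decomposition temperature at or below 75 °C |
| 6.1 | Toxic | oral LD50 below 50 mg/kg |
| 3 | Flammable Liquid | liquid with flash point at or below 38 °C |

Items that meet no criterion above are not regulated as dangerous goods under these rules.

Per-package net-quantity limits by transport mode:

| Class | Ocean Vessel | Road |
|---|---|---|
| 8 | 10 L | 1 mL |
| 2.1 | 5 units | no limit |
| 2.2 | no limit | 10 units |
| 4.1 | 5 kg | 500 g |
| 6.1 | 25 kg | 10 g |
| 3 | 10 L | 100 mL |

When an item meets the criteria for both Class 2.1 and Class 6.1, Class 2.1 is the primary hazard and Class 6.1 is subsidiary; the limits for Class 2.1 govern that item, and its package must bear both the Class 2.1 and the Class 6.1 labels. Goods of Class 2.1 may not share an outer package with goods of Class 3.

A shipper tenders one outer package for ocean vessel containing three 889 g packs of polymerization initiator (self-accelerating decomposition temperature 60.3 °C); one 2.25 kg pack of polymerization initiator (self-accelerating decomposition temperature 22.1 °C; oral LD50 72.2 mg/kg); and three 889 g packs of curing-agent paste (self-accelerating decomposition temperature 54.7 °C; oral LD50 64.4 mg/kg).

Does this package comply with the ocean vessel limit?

No

Polymerization initiator: self-accelerating decomposition temperature 60.3 °C ≤ 75 °C → Class 4.1 (Self-Reactive).
Self-accelerating decomposition temperature 22.1 °C meets the Class 4.1 criterion (Self-Reactive), so the polymerization initiator is Class 4.1.
Self-accelerating decomposition temperature 54.7 °C meets the Class 4.1 criterion (Self-Reactive), so the curing-agent paste is Class 4.1.
Total Class 4.1: (three 889 g packs = 2.667 kg) + 2.25 kg + (three 889 g packs = 2.667 kg) = 7.584 kg.
7.584 kg > 5 kg (ocean vessel limit, Class 4.1) — over the limit.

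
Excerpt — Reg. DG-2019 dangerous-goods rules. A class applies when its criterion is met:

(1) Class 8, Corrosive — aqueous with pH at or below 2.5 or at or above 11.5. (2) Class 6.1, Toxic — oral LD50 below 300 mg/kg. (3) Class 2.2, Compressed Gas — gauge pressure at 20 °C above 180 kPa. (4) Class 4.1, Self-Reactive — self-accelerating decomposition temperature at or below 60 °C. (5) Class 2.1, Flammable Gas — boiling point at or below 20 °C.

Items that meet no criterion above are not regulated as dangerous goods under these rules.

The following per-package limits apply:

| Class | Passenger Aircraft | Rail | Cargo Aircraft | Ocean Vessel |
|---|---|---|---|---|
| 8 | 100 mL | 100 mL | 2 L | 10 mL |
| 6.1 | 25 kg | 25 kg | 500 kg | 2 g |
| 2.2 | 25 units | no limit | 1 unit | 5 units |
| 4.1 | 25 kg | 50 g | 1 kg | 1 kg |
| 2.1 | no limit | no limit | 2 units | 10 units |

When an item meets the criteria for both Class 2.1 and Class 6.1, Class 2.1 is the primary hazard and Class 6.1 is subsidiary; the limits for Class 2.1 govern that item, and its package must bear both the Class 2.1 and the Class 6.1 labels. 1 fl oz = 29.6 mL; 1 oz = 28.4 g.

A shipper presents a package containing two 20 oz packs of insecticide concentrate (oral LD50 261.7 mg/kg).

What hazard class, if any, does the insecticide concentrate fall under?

Oral LD50 261.7 mg/kg meets the Class 6.1 criterion (Toxic), so the insecticide concentrate is Class 6.1.

Class 6.1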